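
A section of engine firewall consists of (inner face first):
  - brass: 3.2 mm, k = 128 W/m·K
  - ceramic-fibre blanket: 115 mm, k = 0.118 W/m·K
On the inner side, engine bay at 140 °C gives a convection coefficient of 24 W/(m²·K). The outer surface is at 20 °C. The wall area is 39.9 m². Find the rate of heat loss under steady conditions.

Q ≈ 4710 W

Thermal resistances in series:
R_inner film = 1/(h_i·A) = 1/(24×39.9) = 0.001044 K/W
R_brass = L/(kA) = 0.0032/(128×39.9) = 6.266×10^-7 K/W
R_ceramic-fibre blanket = L/(kA) = 0.115/(0.118×39.9) = 0.02443 K/W
R_total = 0.02547 K/W
Q = ΔT / R_total = 120 / 0.02547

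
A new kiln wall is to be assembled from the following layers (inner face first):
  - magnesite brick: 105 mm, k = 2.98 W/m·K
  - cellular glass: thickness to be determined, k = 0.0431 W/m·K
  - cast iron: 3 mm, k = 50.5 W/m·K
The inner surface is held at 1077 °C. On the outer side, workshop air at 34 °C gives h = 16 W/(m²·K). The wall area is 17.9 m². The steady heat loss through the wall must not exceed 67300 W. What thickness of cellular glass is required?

Treating each layer as a thermal resistance in series:
R_magnesite brick = L/(kA) = 0.105/(2.98×17.9) = 0.001968 K/W
R_cast iron = L/(kA) = 0.003/(50.5×17.9) = 3.319×10^-6 K/W
R_outer film = 1/(h_o·A) = 1/(16×17.9) = 0.003492 K/W
Sum of the known resistances R_other = 0.005463 K/W
Required total resistance R_tot = ΔT/Q_allow = 1043/67300 = 0.0155 K/W
R_cellular glass = R_tot − R_other = 0.01003 K/W
L = R·k·A = 0.01003×0.0431×17.9

L ≈ 7.74 mm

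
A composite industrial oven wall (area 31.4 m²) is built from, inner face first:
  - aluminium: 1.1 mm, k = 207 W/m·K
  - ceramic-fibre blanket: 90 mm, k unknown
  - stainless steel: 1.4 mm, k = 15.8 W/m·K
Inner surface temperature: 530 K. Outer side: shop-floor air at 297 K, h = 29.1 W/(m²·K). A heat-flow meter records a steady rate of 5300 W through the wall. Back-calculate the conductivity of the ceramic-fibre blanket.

k ≈ 0.0669 W/(m·K)

Model the wall as resistances in series:
R_aluminium = L/(kA) = 0.0011/(207×31.4) = 1.692×10^-7 K/W
R_stainless steel = L/(kA) = 0.0014/(15.8×31.4) = 2.822×10^-6 K/W
R_outer film = 1/(h_o·A) = 1/(29.1×31.4) = 0.001094 K/W
Sum of known resistances R_other = 0.001097 K/W
Total R = ΔT/Q = 233/5300 = 0.04396 K/W
R_ceramic-fibre blanket = R_total − R_other = 0.04286 K/W
k = L/(R·A) = 0.09/(0.04286×31.4)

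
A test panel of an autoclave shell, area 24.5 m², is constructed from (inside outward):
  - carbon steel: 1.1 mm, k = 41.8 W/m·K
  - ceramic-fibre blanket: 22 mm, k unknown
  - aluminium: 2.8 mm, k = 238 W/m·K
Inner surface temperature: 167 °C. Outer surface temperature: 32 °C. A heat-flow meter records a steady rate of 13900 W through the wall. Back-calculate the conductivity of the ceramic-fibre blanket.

Thermal resistances in series:
R_carbon steel = L/(kA) = 0.0011/(41.8×24.5) = 1.074×10^-6 K/W
R_aluminium = L/(kA) = 0.0028/(238×24.5) = 4.802×10^-7 K/W
Sum of known resistances R_other = 1.554×10^-6 K/W
Total R = ΔT/Q = 135/13900 = 0.009712 K/W
R_ceramic-fibre blanket = R_total − R_other = 0.009711 K/W
k = L/(R·A) = 0.022/(0.009711×24.5)

k ≈ 0.0925 W/(m·K)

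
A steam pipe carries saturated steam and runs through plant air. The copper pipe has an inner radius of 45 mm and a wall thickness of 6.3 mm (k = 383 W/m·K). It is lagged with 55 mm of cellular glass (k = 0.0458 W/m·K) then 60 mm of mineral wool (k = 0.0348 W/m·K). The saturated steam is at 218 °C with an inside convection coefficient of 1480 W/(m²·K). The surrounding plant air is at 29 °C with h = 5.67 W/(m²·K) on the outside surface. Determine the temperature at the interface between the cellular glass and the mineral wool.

Treating each annulus and film as a series resistance:
R_inner film = 1/(h_i·2πr₁L) = 1/(1480×2π×0.045×1) = 0.00239 K/W
R_copper pipe wall = ln(51.3/45)/(2π×383×1) = 5.445×10^-5 K/W
R_cellular glass = ln(106.3/51.3)/(2π×0.0458×1) = 2.532 K/W
R_mineral wool = ln(166.3/106.3)/(2π×0.0348×1) = 2.047 K/W
R_outer film = 1/(h_o·2πr_oL) = 1/(5.67×2π×0.1663×1) = 0.1688 K/W
R_total = 4.75 K/W
Q = ΔT/R_total = 189/4.75
Q = 39.8 W/m
T_interface = T_inner − Q·ΣR(inner→interface) = 218 − 39.8×2.534

T ≈ 117 °C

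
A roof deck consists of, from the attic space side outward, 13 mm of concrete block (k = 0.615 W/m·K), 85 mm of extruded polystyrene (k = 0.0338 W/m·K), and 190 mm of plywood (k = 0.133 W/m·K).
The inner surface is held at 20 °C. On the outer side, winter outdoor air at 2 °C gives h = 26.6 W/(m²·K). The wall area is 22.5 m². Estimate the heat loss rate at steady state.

Q ≈ 101 W

Series thermal resistances:
R_concrete block = L/(kA) = 0.013/(0.615×22.5) = 9.395×10^-4 K/W
R_extruded polystyrene = L/(kA) = 0.085/(0.0338×22.5) = 0.1118 K/W
R_plywood = L/(kA) = 0.19/(0.133×22.5) = 0.06349 K/W
R_outer film = 1/(h_o·A) = 1/(26.6×22.5) = 0.001671 K/W
R_total = 0.1779 K/W
Q = ΔT / R_total = 18 / 0.1779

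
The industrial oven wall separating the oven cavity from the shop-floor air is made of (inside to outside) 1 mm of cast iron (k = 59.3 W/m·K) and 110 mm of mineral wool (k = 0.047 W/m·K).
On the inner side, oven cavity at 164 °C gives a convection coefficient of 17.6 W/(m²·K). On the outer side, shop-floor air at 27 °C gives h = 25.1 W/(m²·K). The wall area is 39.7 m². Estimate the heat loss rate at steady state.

Thermal resistances in series:
R_inner film = 1/(h_i·A) = 1/(17.6×39.7) = 0.001431 K/W
R_cast iron = L/(kA) = 0.001/(59.3×39.7) = 4.248×10^-7 K/W
R_mineral wool = L/(kA) = 0.11/(0.047×39.7) = 0.05895 K/W
R_outer film = 1/(h_o·A) = 1/(25.1×39.7) = 0.001004 K/W
R_total = 0.06139 K/W
Q = ΔT / R_total = 137 / 0.06139

Q ≈ 2230 W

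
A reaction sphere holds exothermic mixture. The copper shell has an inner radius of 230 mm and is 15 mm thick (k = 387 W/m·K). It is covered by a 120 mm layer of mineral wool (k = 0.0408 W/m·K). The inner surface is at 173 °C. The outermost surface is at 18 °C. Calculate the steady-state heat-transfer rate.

Spherical conduction: R = (1/r_in − 1/r_out)/(4πk) per layer; series-sum.
R_copper shell = (1/0.23 − 1/0.245)/(4π×387) = 5.474×10^-5 K/W
R_mineral wool = (1/0.245 − 1/0.365)/(4π×0.0408) = 2.617 K/W
R_total = 2.617 K/W
Q = ΔT/R_total = 155/2.617

Q ≈ 59.2 W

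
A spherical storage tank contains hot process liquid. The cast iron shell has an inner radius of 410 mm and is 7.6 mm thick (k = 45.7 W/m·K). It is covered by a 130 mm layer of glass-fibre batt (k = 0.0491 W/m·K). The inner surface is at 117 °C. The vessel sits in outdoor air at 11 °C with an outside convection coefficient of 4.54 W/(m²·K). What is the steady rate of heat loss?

Each spherical layer contributes R = (1/r_i − 1/r_o)/(4πk):
R_cast iron shell = (1/0.41 − 1/0.4176)/(4π×45.7) = 7.729×10^-5 K/W
R_glass-fibre batt = (1/0.4176 − 1/0.5476)/(4π×0.0491) = 0.9214 K/W
R_outer film = 1/(h·4πr_o²) = 1/(4.54×4π×0.5476²) = 0.05845 K/W
R_total = 0.9799 K/W
Q = ΔT/R_total = 106/0.9799

Q ≈ 108 W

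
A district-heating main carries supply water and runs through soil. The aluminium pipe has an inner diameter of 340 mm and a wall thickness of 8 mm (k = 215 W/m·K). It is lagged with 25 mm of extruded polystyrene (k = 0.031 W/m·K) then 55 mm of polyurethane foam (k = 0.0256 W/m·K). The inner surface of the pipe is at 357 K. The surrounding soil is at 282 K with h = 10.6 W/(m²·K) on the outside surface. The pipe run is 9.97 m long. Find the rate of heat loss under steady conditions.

Q ≈ 336 W

Treating each annulus and film as a series resistance:
R_aluminium pipe wall = ln(178/170)/(2π×215×9.97) = 3.414×10^-6 K/W
R_extruded polystyrene = ln(203/178)/(2π×0.031×9.97) = 0.06768 K/W
R_polyurethane foam = ln(258/203)/(2π×0.0256×9.97) = 0.1495 K/W
R_outer film = 1/(h_o·2πr_oL) = 1/(10.6×2π×0.258×9.97) = 0.005837 K/W
R_total = 0.223 K/W
Q = ΔT/R_total = 75/0.223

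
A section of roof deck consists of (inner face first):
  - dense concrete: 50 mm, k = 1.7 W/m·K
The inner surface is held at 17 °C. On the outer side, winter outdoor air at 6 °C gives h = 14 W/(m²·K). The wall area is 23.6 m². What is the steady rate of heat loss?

Q ≈ 2570 W

Using the resistance-network approach (series):
R_dense concrete = L/(kA) = 0.05/(1.7×23.6) = 0.001246 K/W
R_outer film = 1/(h_o·A) = 1/(14×23.6) = 0.003027 K/W
R_total = 0.004273 K/W
Q = ΔT / R_total = 11 / 0.004273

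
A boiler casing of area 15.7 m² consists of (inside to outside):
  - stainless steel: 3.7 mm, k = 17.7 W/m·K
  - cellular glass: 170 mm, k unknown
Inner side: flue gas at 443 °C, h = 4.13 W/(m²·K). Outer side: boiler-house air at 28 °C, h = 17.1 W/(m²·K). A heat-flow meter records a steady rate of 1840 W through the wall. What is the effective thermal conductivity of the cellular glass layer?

Using the resistance-network approach (series):
R_inner film = 1/(h_i·A) = 1/(4.13×15.7) = 0.01542 K/W
R_stainless steel = L/(kA) = 0.0037/(17.7×15.7) = 1.331×10^-5 K/W
R_outer film = 1/(h_o·A) = 1/(17.1×15.7) = 0.003725 K/W
Sum of known resistances R_other = 0.01916 K/W
Total R = ΔT/Q = 415/1840 = 0.2255 K/W
R_cellular glass = R_total − R_other = 0.2064 K/W
k = L/(R·A) = 0.17/(0.2064×15.7)

k ≈ 0.0525 W/(m·K)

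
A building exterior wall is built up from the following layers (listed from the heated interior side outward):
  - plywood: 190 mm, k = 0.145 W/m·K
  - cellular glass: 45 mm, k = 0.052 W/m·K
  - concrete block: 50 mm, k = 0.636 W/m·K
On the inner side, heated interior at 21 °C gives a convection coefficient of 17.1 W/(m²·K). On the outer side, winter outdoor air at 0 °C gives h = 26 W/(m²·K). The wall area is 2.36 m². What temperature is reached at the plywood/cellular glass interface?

Model the wall as resistances in series:
R_inner film = 1/(h_i·A) = 1/(17.1×2.36) = 0.02478 K/W
R_plywood = L/(kA) = 0.19/(0.145×2.36) = 0.5552 K/W
R_cellular glass = L/(kA) = 0.045/(0.052×2.36) = 0.3667 K/W
R_concrete block = L/(kA) = 0.05/(0.636×2.36) = 0.03331 K/W
R_outer film = 1/(h_o·A) = 1/(26×2.36) = 0.0163 K/W
R_total = 0.9963 K/W;  Q = ΔT/R_total = 21/0.9963 = 21.08 W
T_interface = T_inner − Q·ΣR(inner→interface) = 21 − 21.1×0.58

T ≈ 8.77 °C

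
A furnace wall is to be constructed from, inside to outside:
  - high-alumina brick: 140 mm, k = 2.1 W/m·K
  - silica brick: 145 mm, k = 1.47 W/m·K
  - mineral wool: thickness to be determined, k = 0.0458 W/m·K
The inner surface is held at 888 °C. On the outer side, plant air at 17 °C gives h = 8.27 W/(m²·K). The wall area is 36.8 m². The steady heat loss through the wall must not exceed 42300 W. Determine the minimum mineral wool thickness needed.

L ≈ 21.6 mm

Model the wall as resistances in series:
R_high-alumina brick = L/(kA) = 0.14/(2.1×36.8) = 0.001812 K/W
R_silica brick = L/(kA) = 0.145/(1.47×36.8) = 0.00268 K/W
R_outer film = 1/(h_o·A) = 1/(8.27×36.8) = 0.003286 K/W
Sum of the known resistances R_other = 0.007778 K/W
Required total resistance R_tot = ΔT/Q_allow = 871/42300 = 0.02059 K/W
R_mineral wool = R_tot − R_other = 0.01281 K/W
L = R·k·A = 0.01281×0.0458×36.8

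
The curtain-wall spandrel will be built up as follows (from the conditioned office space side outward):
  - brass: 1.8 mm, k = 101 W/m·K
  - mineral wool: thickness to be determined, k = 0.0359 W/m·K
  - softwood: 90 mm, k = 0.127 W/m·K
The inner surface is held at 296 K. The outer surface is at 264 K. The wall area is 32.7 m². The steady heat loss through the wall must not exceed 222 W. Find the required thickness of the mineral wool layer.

Series thermal resistances:
R_brass = L/(kA) = 0.0018/(101×32.7) = 5.45×10^-7 K/W
R_softwood = L/(kA) = 0.09/(0.127×32.7) = 0.02167 K/W
Sum of the known resistances R_other = 0.02167 K/W
Required total resistance R_tot = ΔT/Q_allow = 32/222 = 0.1441 K/W
R_mineral wool = R_tot − R_other = 0.1225 K/W
L = R·k·A = 0.1225×0.0359×32.7

L ≈ 144 mm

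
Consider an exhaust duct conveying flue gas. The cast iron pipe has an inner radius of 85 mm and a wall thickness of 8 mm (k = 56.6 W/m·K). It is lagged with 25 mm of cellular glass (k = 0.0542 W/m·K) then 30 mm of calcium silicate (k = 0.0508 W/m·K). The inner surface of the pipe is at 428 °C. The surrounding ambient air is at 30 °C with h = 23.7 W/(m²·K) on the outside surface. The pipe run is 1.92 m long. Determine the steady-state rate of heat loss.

Per-layer cylindrical resistances, series-summed:
R_cast iron pipe wall = ln(93/85)/(2π×56.6×1.92) = 1.317×10^-4 K/W
R_cellular glass = ln(118/93)/(2π×0.0542×1.92) = 0.3641 K/W
R_calcium silicate = ln(148/118)/(2π×0.0508×1.92) = 0.3696 K/W
R_outer film = 1/(h_o·2πr_oL) = 1/(23.7×2π×0.148×1.92) = 0.02363 K/W
R_total = 0.7575 K/W
Q = ΔT/R_total = 398/0.7575

Q ≈ 525 W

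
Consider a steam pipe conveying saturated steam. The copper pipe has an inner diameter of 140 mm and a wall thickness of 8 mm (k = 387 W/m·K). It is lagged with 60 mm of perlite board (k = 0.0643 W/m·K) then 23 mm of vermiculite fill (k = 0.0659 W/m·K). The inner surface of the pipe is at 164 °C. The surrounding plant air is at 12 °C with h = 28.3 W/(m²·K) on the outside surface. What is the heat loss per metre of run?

q′ ≈ 83.5 W/m

Cylindrical conduction, so R = ln(r₂/r₁)/(2πkL) per layer, in series:
R_copper pipe wall = ln(78/70)/(2π×387×1) = 4.45×10^-5 K/W
R_perlite board = ln(138/78)/(2π×0.0643×1) = 1.412 K/W
R_vermiculite fill = ln(161/138)/(2π×0.0659×1) = 0.3723 K/W
R_outer film = 1/(h_o·2πr_oL) = 1/(28.3×2π×0.161×1) = 0.03493 K/W
R_total = 1.819 K/W
Q = ΔT/R_total = 152/1.819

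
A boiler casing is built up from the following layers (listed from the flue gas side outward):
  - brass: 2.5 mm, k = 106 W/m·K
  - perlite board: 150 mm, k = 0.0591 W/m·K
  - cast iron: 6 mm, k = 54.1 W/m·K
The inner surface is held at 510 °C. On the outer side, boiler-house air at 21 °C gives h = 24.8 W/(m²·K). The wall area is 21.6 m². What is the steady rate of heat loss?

Q ≈ 4100 W

Using the resistance-network approach (series):
R_brass = L/(kA) = 0.0025/(106×21.6) = 1.092×10^-6 K/W
R_perlite board = L/(kA) = 0.15/(0.0591×21.6) = 0.1175 K/W
R_cast iron = L/(kA) = 0.006/(54.1×21.6) = 5.135×10^-6 K/W
R_outer film = 1/(h_o·A) = 1/(24.8×21.6) = 0.001867 K/W
R_total = 0.1194 K/W
Q = ΔT / R_total = 489 / 0.1194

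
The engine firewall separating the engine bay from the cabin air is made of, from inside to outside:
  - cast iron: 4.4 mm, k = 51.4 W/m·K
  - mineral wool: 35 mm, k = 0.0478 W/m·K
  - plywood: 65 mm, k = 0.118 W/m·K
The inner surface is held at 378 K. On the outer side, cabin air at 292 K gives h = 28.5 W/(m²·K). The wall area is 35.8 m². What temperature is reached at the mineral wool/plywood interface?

Treating each layer as a thermal resistance in series:
R_cast iron = L/(kA) = 0.0044/(51.4×35.8) = 2.391×10^-6 K/W
R_mineral wool = L/(kA) = 0.035/(0.0478×35.8) = 0.02045 K/W
R_plywood = L/(kA) = 0.065/(0.118×35.8) = 0.01539 K/W
R_outer film = 1/(h_o·A) = 1/(28.5×35.8) = 9.801×10^-4 K/W
R_total = 0.03682 K/W;  Q = ΔT/R_total = 86/0.03682 = 2336 W
T_interface = T_inner − Q·ΣR(inner→interface) = 378 − 2340×0.02046

T ≈ 330 K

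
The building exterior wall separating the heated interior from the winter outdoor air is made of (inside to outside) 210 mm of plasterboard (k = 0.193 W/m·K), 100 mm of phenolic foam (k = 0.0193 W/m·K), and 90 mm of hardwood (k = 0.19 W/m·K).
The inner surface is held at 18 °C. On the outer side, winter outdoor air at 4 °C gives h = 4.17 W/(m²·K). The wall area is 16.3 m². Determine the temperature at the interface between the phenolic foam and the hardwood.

Model the wall as resistances in series:
R_plasterboard = L/(kA) = 0.21/(0.193×16.3) = 0.06675 K/W
R_phenolic foam = L/(kA) = 0.1/(0.0193×16.3) = 0.3179 K/W
R_hardwood = L/(kA) = 0.09/(0.19×16.3) = 0.02906 K/W
R_outer film = 1/(h_o·A) = 1/(4.17×16.3) = 0.01471 K/W
R_total = 0.4284 K/W;  Q = ΔT/R_total = 14/0.4284 = 32.68 W
T_interface = T_inner − Q·ΣR(inner→interface) = 18 − 32.7×0.3846

T ≈ 5.43 °C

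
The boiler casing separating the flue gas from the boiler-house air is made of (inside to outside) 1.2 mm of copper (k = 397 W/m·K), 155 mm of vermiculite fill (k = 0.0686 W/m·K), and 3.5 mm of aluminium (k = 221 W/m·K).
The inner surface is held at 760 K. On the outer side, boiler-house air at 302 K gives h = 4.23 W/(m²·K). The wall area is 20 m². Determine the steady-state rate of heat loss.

Model the wall as resistances in series:
R_copper = L/(kA) = 0.0012/(397×20) = 1.511×10^-7 K/W
R_vermiculite fill = L/(kA) = 0.155/(0.0686×20) = 0.113 K/W
R_aluminium = L/(kA) = 0.0035/(221×20) = 7.919×10^-7 K/W
R_outer film = 1/(h_o·A) = 1/(4.23×20) = 0.01182 K/W
R_total = 0.1248 K/W
Q = ΔT / R_total = 458 / 0.1248

Q ≈ 3670 W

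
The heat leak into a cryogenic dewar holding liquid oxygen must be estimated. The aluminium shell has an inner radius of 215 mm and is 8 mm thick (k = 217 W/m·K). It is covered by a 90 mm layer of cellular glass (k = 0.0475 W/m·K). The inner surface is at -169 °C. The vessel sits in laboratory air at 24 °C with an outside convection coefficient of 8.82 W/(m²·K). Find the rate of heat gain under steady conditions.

Q ≈ 85.7 W

For a spherical shell R = (1/r₁ − 1/r₂)/(4πk); film R = 1/(h·4πr²). In series:
R_aluminium shell = (1/0.215 − 1/0.223)/(4π×217) = 6.119×10^-5 K/W
R_cellular glass = (1/0.223 − 1/0.313)/(4π×0.0475) = 2.16 K/W
R_outer film = 1/(h·4πr_o²) = 1/(8.82×4π×0.313²) = 0.09209 K/W
R_total = 2.252 K/W
Q = ΔT/R_total = 193/2.252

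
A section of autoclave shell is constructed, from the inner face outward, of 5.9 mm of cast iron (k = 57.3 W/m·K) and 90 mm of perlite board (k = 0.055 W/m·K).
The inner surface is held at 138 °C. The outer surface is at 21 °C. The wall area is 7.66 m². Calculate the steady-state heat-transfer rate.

Treating each layer as a thermal resistance in series:
R_cast iron = L/(kA) = 0.0059/(57.3×7.66) = 1.344×10^-5 K/W
R_perlite board = L/(kA) = 0.09/(0.055×7.66) = 0.2136 K/W
R_total = 0.2136 K/W
Q = ΔT / R_total = 117 / 0.2136

Q ≈ 548 W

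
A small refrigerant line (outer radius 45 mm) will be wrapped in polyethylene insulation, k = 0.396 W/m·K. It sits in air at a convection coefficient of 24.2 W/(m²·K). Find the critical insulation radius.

For a cylinder r_cr = k/h = 0.396/24.2
r_cr = 16.4 mm; since the bare radius (45 mm) is above r_cr, any added insulation will reduce heat loss.

r_cr ≈ 16.4 mm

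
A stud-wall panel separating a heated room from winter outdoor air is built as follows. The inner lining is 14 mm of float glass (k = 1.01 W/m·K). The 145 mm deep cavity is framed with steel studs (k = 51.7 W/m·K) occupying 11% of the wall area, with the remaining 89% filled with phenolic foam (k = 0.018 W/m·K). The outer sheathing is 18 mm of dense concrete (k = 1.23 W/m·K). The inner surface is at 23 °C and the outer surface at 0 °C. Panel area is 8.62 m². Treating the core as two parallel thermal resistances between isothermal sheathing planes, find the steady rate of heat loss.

Q ≈ 3680 W

Sheathing layers in series; stud and cavity paths in parallel between them.
R_inner = 0.014/(1.01×8.62) = 0.001608 K/W
R_stud  = 0.145/(51.7×0.11×8.62) = 0.002958 K/W
R_cav   = 0.145/(0.018×0.89×8.62) = 1.05 K/W
1/R_core = 1/R_stud + 1/R_cav → R_core = 0.00295 K/W
R_outer = 0.018/(1.23×8.62) = 0.001698 K/W
R_total = 0.006255 K/W
Q = ΔT/R_total = 23/0.006255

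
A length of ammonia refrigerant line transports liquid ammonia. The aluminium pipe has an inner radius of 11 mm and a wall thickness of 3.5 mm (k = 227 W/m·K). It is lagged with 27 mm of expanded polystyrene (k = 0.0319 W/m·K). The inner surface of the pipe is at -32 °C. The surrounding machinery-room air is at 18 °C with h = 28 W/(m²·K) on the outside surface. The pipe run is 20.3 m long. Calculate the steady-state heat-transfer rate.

Q ≈ 189 W

Treating each annulus and film as a series resistance:
R_aluminium pipe wall = ln(14.5/11)/(2π×227×20.3) = 9.541×10^-6 K/W
R_expanded polystyrene = ln(41.5/14.5)/(2π×0.0319×20.3) = 0.2584 K/W
R_outer film = 1/(h_o·2πr_oL) = 1/(28×2π×0.0415×20.3) = 0.006747 K/W
R_total = 0.2652 K/W
Q = ΔT/R_total = 50/0.2652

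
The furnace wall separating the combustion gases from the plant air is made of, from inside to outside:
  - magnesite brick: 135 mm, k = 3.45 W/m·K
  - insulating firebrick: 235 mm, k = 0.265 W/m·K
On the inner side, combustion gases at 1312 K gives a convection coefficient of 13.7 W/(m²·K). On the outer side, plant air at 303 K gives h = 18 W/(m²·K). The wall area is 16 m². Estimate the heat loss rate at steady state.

Q ≈ 15300 W

Thermal resistances in series:
R_inner film = 1/(h_i·A) = 1/(13.7×16) = 0.004562 K/W
R_magnesite brick = L/(kA) = 0.135/(3.45×16) = 0.002446 K/W
R_insulating firebrick = L/(kA) = 0.235/(0.265×16) = 0.05542 K/W
R_outer film = 1/(h_o·A) = 1/(18×16) = 0.003472 K/W
R_total = 0.0659 K/W
Q = ΔT / R_total = 1009 / 0.0659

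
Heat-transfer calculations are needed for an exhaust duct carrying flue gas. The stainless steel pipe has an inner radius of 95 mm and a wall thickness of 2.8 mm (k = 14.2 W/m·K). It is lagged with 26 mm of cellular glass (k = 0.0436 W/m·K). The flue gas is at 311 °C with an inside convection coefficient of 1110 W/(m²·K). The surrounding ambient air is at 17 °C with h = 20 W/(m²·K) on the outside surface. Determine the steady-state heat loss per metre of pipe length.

q′ ≈ 317 W/m

Treating each annulus and film as a series resistance:
R_inner film = 1/(h_i·2πr₁L) = 1/(1110×2π×0.095×1) = 0.001509 K/W
R_stainless steel pipe wall = ln(97.8/95)/(2π×14.2×1) = 3.256×10^-4 K/W
R_cellular glass = ln(123.8/97.8)/(2π×0.0436×1) = 0.8605 K/W
R_outer film = 1/(h_o·2πr_oL) = 1/(20×2π×0.1238×1) = 0.06428 K/W
R_total = 0.9267 K/W
Q = ΔT/R_total = 294/0.9267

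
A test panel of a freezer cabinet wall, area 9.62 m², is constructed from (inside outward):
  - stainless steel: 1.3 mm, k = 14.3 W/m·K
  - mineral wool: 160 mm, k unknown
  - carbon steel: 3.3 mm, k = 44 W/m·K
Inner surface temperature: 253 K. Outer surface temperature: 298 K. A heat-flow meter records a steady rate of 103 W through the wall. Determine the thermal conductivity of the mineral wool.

k ≈ 0.0381 W/(m·K)

Using the resistance-network approach (series):
R_stainless steel = L/(kA) = 0.0013/(14.3×9.62) = 9.45×10^-6 K/W
R_carbon steel = L/(kA) = 0.0033/(44×9.62) = 7.796×10^-6 K/W
Sum of known resistances R_other = 1.725×10^-5 K/W
Total R = ΔT/Q = 45/103 = 0.4369 K/W
R_mineral wool = R_total − R_other = 0.4369 K/W
k = L/(R·A) = 0.16/(0.4369×9.62)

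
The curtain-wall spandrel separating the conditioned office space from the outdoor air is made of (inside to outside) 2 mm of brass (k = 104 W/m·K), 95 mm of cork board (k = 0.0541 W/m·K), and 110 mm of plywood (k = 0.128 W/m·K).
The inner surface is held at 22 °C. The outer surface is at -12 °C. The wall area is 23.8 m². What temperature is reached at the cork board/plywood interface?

T ≈ -0.828 °C

Thermal resistances in series:
R_brass = L/(kA) = 0.002/(104×23.8) = 8.08×10^-7 K/W
R_cork board = L/(kA) = 0.095/(0.0541×23.8) = 0.07378 K/W
R_plywood = L/(kA) = 0.11/(0.128×23.8) = 0.03611 K/W
R_total = 0.1099 K/W;  Q = ΔT/R_total = 34/0.1099 = 309.4 W
T_interface = T_inner − Q·ΣR(inner→interface) = 22 − 309×0.07378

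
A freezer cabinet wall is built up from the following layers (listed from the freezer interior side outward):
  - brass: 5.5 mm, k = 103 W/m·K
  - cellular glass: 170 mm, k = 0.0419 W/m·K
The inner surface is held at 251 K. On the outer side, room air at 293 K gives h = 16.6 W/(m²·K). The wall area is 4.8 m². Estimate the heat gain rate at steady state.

Model the wall as resistances in series:
R_brass = L/(kA) = 0.0055/(103×4.8) = 1.112×10^-5 K/W
R_cellular glass = L/(kA) = 0.17/(0.0419×4.8) = 0.8453 K/W
R_outer film = 1/(h_o·A) = 1/(16.6×4.8) = 0.01255 K/W
R_total = 0.8578 K/W
Q = ΔT / R_total = 42 / 0.8578

Q ≈ 49 W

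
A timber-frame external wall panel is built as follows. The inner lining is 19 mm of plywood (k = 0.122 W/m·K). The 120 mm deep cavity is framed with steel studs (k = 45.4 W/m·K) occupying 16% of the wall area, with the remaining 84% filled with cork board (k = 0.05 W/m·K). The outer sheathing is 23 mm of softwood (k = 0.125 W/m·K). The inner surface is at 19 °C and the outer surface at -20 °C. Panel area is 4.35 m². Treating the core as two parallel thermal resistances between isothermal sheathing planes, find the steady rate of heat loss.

Sheathing layers in series; stud and cavity paths in parallel between them.
R_inner = 0.019/(0.122×4.35) = 0.0358 K/W
R_stud  = 0.12/(45.4×0.16×4.35) = 0.003798 K/W
R_cav   = 0.12/(0.05×0.84×4.35) = 0.6568 K/W
1/R_core = 1/R_stud + 1/R_cav → R_core = 0.003776 K/W
R_outer = 0.023/(0.125×4.35) = 0.0423 K/W
R_total = 0.08188 K/W
Q = ΔT/R_total = 39/0.08188

Q ≈ 476 W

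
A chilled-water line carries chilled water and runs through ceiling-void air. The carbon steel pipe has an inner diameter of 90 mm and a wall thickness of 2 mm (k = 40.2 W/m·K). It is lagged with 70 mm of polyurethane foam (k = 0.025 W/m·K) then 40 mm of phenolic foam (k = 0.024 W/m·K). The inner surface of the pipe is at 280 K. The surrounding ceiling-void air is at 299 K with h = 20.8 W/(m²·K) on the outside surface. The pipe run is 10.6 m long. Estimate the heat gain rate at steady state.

Q ≈ 25.8 W

Per-layer cylindrical resistances, series-summed:
R_carbon steel pipe wall = ln(47/45)/(2π×40.2×10.6) = 1.624×10^-5 K/W
R_polyurethane foam = ln(117/47)/(2π×0.025×10.6) = 0.5477 K/W
R_phenolic foam = ln(157/117)/(2π×0.024×10.6) = 0.184 K/W
R_outer film = 1/(h_o·2πr_oL) = 1/(20.8×2π×0.157×10.6) = 0.004598 K/W
R_total = 0.7363 K/W
Q = ΔT/R_total = 19/0.7363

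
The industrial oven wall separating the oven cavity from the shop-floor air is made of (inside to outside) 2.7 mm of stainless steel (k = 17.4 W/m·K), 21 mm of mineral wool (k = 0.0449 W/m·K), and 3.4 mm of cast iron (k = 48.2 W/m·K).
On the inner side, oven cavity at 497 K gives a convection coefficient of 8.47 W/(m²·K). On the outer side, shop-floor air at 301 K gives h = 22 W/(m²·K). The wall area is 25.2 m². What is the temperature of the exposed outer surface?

T ≈ 315 K

Using the resistance-network approach (series):
R_inner film = 1/(h_i·A) = 1/(8.47×25.2) = 0.004685 K/W
R_stainless steel = L/(kA) = 0.0027/(17.4×25.2) = 6.158×10^-6 K/W
R_mineral wool = L/(kA) = 0.021/(0.0449×25.2) = 0.01856 K/W
R_cast iron = L/(kA) = 0.0034/(48.2×25.2) = 2.799×10^-6 K/W
R_outer film = 1/(h_o·A) = 1/(22×25.2) = 0.001804 K/W
R_total = 0.02506 K/W;  Q = ΔT/R_total = 196/0.02506 = 7822 W
T_interface = T_inner − Q·ΣR(inner→interface) = 497 − 7820×0.02325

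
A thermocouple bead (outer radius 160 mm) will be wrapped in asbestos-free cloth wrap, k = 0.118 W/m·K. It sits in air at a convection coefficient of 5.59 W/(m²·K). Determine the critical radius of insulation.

For a sphere r_cr = 2k/h = 2×0.118/5.59
r_cr = 42.2 mm; since the bare radius (160 mm) is above r_cr, any added insulation will reduce heat loss.

r_cr ≈ 42.2 mm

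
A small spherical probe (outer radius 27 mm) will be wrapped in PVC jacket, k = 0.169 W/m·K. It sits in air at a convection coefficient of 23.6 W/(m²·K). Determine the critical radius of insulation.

r_cr ≈ 14.3 mm

For a sphere r_cr = 2k/h = 2×0.169/23.6
r_cr = 14.3 mm; since the bare radius (27 mm) is above r_cr, any added insulation will reduce heat loss.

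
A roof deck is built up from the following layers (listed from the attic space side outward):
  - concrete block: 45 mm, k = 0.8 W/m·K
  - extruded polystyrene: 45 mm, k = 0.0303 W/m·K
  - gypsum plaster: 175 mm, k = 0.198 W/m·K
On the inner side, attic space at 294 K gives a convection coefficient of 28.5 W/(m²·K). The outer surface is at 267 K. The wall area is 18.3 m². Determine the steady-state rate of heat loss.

Q ≈ 201 W

Model the wall as resistances in series:
R_inner film = 1/(h_i·A) = 1/(28.5×18.3) = 0.001917 K/W
R_concrete block = L/(kA) = 0.045/(0.8×18.3) = 0.003074 K/W
R_extruded polystyrene = L/(kA) = 0.045/(0.0303×18.3) = 0.08116 K/W
R_gypsum plaster = L/(kA) = 0.175/(0.198×18.3) = 0.0483 K/W
R_total = 0.1344 K/W
Q = ΔT / R_total = 27 / 0.1344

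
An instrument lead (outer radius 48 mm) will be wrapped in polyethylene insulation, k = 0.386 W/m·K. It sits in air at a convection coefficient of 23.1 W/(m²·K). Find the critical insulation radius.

For a cylinder r_cr = k/h = 0.386/23.1
r_cr = 16.7 mm; since the bare radius (48 mm) is above r_cr, any added insulation will reduce heat loss.

r_cr ≈ 16.7 mm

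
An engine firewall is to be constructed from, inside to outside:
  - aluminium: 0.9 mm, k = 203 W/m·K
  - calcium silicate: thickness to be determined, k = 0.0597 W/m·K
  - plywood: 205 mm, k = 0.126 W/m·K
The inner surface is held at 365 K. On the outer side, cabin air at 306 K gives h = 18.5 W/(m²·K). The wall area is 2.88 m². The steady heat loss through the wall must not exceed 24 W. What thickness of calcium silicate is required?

Using the resistance-network approach (series):
R_aluminium = L/(kA) = 0.0009/(203×2.88) = 1.539×10^-6 K/W
R_plywood = L/(kA) = 0.205/(0.126×2.88) = 0.5649 K/W
R_outer film = 1/(h_o·A) = 1/(18.5×2.88) = 0.01877 K/W
Sum of the known resistances R_other = 0.5837 K/W
Required total resistance R_tot = ΔT/Q_allow = 59/24 = 2.458 K/W
R_calcium silicate = R_tot − R_other = 1.875 K/W
L = R·k·A = 1.875×0.0597×2.88

L ≈ 322 mm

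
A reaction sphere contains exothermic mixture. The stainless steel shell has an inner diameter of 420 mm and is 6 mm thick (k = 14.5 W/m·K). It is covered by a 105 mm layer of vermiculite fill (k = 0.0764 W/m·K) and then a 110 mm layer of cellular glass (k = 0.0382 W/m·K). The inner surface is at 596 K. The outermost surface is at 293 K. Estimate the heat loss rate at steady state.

Q ≈ 93.7 W

For a spherical shell R = (1/r₁ − 1/r₂)/(4πk); film R = 1/(h·4πr²). In series:
R_stainless steel shell = (1/0.21 − 1/0.216)/(4π×14.5) = 7.259×10^-4 K/W
R_vermiculite fill = (1/0.216 − 1/0.321)/(4π×0.0764) = 1.577 K/W
R_cellular glass = (1/0.321 − 1/0.431)/(4π×0.0382) = 1.656 K/W
R_total = 3.234 K/W
Q = ΔT/R_total = 303/3.234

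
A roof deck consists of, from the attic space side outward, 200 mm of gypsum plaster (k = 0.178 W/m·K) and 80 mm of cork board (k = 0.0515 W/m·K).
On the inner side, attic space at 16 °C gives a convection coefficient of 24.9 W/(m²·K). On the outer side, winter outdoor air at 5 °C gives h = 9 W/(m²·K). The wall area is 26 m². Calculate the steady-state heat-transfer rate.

Q ≈ 101 W

Treating each layer as a thermal resistance in series:
R_inner film = 1/(h_i·A) = 1/(24.9×26) = 0.001545 K/W
R_gypsum plaster = L/(kA) = 0.2/(0.178×26) = 0.04322 K/W
R_cork board = L/(kA) = 0.08/(0.0515×26) = 0.05975 K/W
R_outer film = 1/(h_o·A) = 1/(9×26) = 0.004274 K/W
R_total = 0.1088 K/W
Q = ΔT / R_total = 11 / 0.1088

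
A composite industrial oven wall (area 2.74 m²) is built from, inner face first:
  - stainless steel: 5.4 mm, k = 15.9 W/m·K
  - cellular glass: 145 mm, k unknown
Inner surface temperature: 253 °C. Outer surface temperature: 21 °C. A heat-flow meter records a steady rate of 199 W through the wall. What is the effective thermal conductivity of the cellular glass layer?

Using the resistance-network approach (series):
R_stainless steel = L/(kA) = 0.0054/(15.9×2.74) = 1.239×10^-4 K/W
Sum of known resistances R_other = 1.239×10^-4 K/W
Total R = ΔT/Q = 232/199 = 1.166 K/W
R_cellular glass = R_total − R_other = 1.166 K/W
k = L/(R·A) = 0.145/(1.166×2.74)

k ≈ 0.0454 W/(m·K)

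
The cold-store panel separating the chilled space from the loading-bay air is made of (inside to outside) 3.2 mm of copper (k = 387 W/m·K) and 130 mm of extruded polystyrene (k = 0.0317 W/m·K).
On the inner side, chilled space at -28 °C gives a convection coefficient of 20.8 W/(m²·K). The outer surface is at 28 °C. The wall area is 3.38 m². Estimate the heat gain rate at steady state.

Q ≈ 45.6 W

Treating each layer as a thermal resistance in series:
R_inner film = 1/(h_i·A) = 1/(20.8×3.38) = 0.01422 K/W
R_copper = L/(kA) = 0.0032/(387×3.38) = 2.446×10^-6 K/W
R_extruded polystyrene = L/(kA) = 0.13/(0.0317×3.38) = 1.213 K/W
R_total = 1.228 K/W
Q = ΔT / R_total = 56 / 1.228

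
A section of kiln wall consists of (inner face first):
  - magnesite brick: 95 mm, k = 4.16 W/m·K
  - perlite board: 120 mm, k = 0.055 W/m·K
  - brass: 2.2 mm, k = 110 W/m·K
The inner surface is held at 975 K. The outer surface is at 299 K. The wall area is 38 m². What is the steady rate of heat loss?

Q ≈ 11700 W

Series thermal resistances:
R_magnesite brick = L/(kA) = 0.095/(4.16×38) = 6.01×10^-4 K/W
R_perlite board = L/(kA) = 0.12/(0.055×38) = 0.05742 K/W
R_brass = L/(kA) = 0.0022/(110×38) = 5.263×10^-7 K/W
R_total = 0.05802 K/W
Q = ΔT / R_total = 676 / 0.05802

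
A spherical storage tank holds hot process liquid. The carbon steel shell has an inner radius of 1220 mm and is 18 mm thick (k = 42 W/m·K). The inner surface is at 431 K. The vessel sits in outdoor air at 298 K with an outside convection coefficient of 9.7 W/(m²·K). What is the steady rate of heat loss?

Spherical conduction: R = (1/r_in − 1/r_out)/(4πk) per layer; series-sum.
R_carbon steel shell = (1/1.22 − 1/1.238)/(4π×42) = 2.258×10^-5 K/W
R_outer film = 1/(h·4πr_o²) = 1/(9.7×4π×1.238²) = 0.005353 K/W
R_total = 0.005375 K/W
Q = ΔT/R_total = 133/0.005375

Q ≈ 24700 W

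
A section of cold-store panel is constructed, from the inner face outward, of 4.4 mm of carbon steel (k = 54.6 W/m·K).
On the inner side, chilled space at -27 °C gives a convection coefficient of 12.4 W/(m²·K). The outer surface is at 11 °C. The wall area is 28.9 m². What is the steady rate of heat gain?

Q ≈ 13600 W

Thermal resistances in series:
R_inner film = 1/(h_i·A) = 1/(12.4×28.9) = 0.00279 K/W
R_carbon steel = L/(kA) = 0.0044/(54.6×28.9) = 2.788×10^-6 K/W
R_total = 0.002793 K/W
Q = ΔT / R_total = 38 / 0.002793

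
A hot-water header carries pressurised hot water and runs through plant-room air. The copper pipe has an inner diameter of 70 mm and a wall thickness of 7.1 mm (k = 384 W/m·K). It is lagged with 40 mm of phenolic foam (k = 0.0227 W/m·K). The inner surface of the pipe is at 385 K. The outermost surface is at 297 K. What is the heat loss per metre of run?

Per-layer cylindrical resistances, series-summed:
R_copper pipe wall = ln(42.1/35)/(2π×384×1) = 7.655×10^-5 K/W
R_phenolic foam = ln(82.1/42.1)/(2π×0.0227×1) = 4.683 K/W
R_total = 4.683 K/W
Q = ΔT/R_total = 88/4.683

q′ ≈ 18.8 W/m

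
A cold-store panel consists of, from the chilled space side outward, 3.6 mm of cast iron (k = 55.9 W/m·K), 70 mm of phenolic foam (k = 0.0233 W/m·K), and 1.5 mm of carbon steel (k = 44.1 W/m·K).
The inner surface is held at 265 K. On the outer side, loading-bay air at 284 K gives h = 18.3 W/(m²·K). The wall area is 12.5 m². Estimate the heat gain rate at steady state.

Q ≈ 77.6 W

Using the resistance-network approach (series):
R_cast iron = L/(kA) = 0.0036/(55.9×12.5) = 5.152×10^-6 K/W
R_phenolic foam = L/(kA) = 0.07/(0.0233×12.5) = 0.2403 K/W
R_carbon steel = L/(kA) = 0.0015/(44.1×12.5) = 2.721×10^-6 K/W
R_outer film = 1/(h_o·A) = 1/(18.3×12.5) = 0.004372 K/W
R_total = 0.2447 K/W
Q = ΔT / R_total = 19 / 0.2447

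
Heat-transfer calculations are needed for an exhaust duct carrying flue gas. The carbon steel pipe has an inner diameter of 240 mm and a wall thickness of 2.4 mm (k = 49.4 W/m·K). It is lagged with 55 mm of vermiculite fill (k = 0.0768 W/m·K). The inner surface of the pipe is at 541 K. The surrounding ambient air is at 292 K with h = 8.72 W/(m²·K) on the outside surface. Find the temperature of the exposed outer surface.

T ≈ 321 K

Treating each annulus and film as a series resistance:
R_carbon steel pipe wall = ln(122.4/120)/(2π×49.4×1) = 6.38×10^-5 K/W
R_vermiculite fill = ln(177.4/122.4)/(2π×0.0768×1) = 0.7691 K/W
R_outer film = 1/(h_o·2πr_oL) = 1/(8.72×2π×0.1774×1) = 0.1029 K/W
R_total = 0.872 K/W
Q = ΔT/R_total = 249/0.872
Q = 286 W/m
T_interface = T_inner − Q·ΣR(inner→interface) = 541 − 286×0.7691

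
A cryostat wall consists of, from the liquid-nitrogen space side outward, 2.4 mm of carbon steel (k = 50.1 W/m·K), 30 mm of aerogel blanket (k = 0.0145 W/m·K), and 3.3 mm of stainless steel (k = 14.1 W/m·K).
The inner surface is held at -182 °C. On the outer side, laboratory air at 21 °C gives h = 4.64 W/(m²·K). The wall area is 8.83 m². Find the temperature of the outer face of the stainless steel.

T ≈ 1.85 °C

Model the wall as resistances in series:
R_carbon steel = L/(kA) = 0.0024/(50.1×8.83) = 5.425×10^-6 K/W
R_aerogel blanket = L/(kA) = 0.03/(0.0145×8.83) = 0.2343 K/W
R_stainless steel = L/(kA) = 0.0033/(14.1×8.83) = 2.651×10^-5 K/W
R_outer film = 1/(h_o·A) = 1/(4.64×8.83) = 0.02441 K/W
R_total = 0.2588 K/W;  Q = ΔT/R_total = 203/0.2588 = 784.5 W
T_interface = T_inner + Q·ΣR(inner→interface) = -182 + 785×0.2343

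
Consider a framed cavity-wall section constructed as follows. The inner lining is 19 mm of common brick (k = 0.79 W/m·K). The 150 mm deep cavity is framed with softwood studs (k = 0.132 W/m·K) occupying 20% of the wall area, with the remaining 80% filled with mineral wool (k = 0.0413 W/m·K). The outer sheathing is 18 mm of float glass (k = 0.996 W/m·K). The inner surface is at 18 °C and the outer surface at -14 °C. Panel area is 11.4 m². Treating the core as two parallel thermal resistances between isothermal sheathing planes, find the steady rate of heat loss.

Q ≈ 142 W

Sheathing layers in series; stud and cavity paths in parallel between them.
R_inner = 0.019/(0.79×11.4) = 0.00211 K/W
R_stud  = 0.15/(0.132×0.2×11.4) = 0.4984 K/W
R_cav   = 0.15/(0.0413×0.8×11.4) = 0.3982 K/W
1/R_core = 1/R_stud + 1/R_cav → R_core = 0.2214 K/W
R_outer = 0.018/(0.996×11.4) = 0.001585 K/W
R_total = 0.2251 K/W
Q = ΔT/R_total = 32/0.2251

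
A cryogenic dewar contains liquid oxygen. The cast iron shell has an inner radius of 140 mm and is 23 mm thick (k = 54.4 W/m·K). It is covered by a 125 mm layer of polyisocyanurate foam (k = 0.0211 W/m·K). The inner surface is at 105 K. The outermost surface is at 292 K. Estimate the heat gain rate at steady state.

Q ≈ 18.6 W

For a spherical shell R = (1/r₁ − 1/r₂)/(4πk); film R = 1/(h·4πr²). In series:
R_cast iron shell = (1/0.14 − 1/0.163)/(4π×54.4) = 0.001474 K/W
R_polyisocyanurate foam = (1/0.163 − 1/0.288)/(4π×0.0211) = 10.04 K/W
R_total = 10.04 K/W
Q = ΔT/R_total = 187/10.04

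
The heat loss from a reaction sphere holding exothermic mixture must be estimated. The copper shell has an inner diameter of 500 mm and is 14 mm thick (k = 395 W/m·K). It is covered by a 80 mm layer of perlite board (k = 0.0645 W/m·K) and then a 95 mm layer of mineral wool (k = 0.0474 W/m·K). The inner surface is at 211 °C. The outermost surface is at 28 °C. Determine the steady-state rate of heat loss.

Q ≈ 85.4 W

Spherical conduction: R = (1/r_in − 1/r_out)/(4πk) per layer; series-sum.
R_copper shell = (1/0.25 − 1/0.264)/(4π×395) = 4.273×10^-5 K/W
R_perlite board = (1/0.264 − 1/0.344)/(4π×0.0645) = 1.087 K/W
R_mineral wool = (1/0.344 − 1/0.439)/(4π×0.0474) = 1.056 K/W
R_total = 2.143 K/W
Q = ΔT/R_total = 183/2.143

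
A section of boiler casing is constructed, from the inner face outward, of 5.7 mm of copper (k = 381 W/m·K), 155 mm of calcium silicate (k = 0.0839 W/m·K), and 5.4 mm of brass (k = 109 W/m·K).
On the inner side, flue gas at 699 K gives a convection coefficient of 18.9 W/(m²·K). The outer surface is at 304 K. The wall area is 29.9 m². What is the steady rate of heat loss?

Series thermal resistances:
R_inner film = 1/(h_i·A) = 1/(18.9×29.9) = 0.00177 K/W
R_copper = L/(kA) = 0.0057/(381×29.9) = 5.004×10^-7 K/W
R_calcium silicate = L/(kA) = 0.155/(0.0839×29.9) = 0.06179 K/W
R_brass = L/(kA) = 0.0054/(109×29.9) = 1.657×10^-6 K/W
R_total = 0.06356 K/W
Q = ΔT / R_total = 395 / 0.06356

Q ≈ 6210 W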